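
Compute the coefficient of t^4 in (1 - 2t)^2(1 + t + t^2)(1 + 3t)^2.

(1 - 2t)^2 has coefficients 1,-4,4 for degrees 0…2.
(1 + t + t^2) has coefficients 1,1,1,0,0 for degrees 0…4.
Finally multiplying by (1 + 3t)^2, the product of all factors after the first has coefficients 1,7,16,15,9 for degrees 0…4.
[t^4] = 1·9 − 4·15 + 4·16 = 13.

13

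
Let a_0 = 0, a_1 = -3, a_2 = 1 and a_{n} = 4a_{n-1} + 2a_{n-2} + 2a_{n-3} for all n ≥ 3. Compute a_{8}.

The ordinary generating function has denominator 1 - 4z - 2z^2 - 2z^3.
Iterating the recurrence: a_0,…,a_{8} = 0, -3, 1, -2, -12, -50, -228, -1036, -4700.

-4700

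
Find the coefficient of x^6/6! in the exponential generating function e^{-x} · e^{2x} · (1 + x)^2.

The EGF product rule gives c_6 = Σ_{k_1+k_2+k_3=6} C(6; k_1,k_2,k_3) · ∏ g_i(k_i), where e^{-x} gives (-1)^k; e^{2x} gives (2)^k; (1+x)^2 gives the falling factorial (2)_k.
g_1(k) for k = 0…6: 1, -1, 1, -1, 1, -1, 1.
g_2(k) for k = 0…6: 1, 2, 4, 8, 16, 32, 64.
g_3(k) for k = 0…6: 1, 2, 2, 0, 0, 0, 0.
First combine the last two factors: h(k) = Σ_j C(k,j)·g_2(j)·g_3(k−j) for k = 0…6: 1, 4, 14, 44, 128, 352, 928.
c_6 = Σ_k C(6,k)·g_1(k)·h(6−k) = 1·1·928 + 6·(-1)·352 + 15·1·128 + 20·(-1)·44 + 15·1·14 + 6·(-1)·4 + 1·1·1 = 928 − 2112 + 1920 − 880 + 210 − 24 + 1 = 43.

43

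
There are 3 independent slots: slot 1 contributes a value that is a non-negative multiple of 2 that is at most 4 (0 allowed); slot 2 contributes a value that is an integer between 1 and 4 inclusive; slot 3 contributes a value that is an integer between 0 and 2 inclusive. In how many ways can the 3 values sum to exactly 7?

The generating function for the choices is (1 + t² + t⁴)·(t + t² + t³ + t⁴)·(1 + t + t²); the count is [t⁷].
(1 + t² + t⁴) has coefficients 1,0,1,0,1 for degrees 0…4.
(t + t² + t³ + t⁴) has coefficients 0,1,1,1,1,0,0,0 for degrees 0…7.
Finally multiplying by (1 + t + t²), the product of all factors after the first has coefficients 0,1,2,3,3,2,1,0 for degrees 0…7.
[t⁷] = 1·0 + 1·2 + 1·3 = 5.

5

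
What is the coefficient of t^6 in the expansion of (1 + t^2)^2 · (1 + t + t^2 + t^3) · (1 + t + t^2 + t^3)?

10

(1 + t^2)^2 has coefficients 1,0,2,0,1 for degrees 0…4.
(1 + t + t^2 + t^3) has coefficients 1,1,1,1,0,0,0 for degrees 0…6.
Finally multiplying by (1 + t + t^2 + t^3), the product of all factors after the first has coefficients 1,2,3,4,3,2,1 for degrees 0…6.
[t^6] = 1·1 + 2·3 + 1·3 = 10.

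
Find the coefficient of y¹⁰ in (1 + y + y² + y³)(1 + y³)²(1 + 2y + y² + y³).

4

(1 + y + y² + y³) has coefficients 1,1,1,1 for degrees 0…3.
(1 + y³)² has coefficients 1,0,0,2,0,0,1,0,0,0,0 for degrees 0…10.
Finally multiplying by (1 + 2y + y² + y³), the product of all factors after the first has coefficients 1,2,1,3,4,2,3,2,1,1,0 for degrees 0…10.
[y¹⁰] = 1·0 + 1·1 + 1·1 + 1·2 = 4.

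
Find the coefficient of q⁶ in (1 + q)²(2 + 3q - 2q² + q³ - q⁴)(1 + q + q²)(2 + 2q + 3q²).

5

(1 + q)² has coefficients 1,2,1 for degrees 0…2.
(2 + 3q - 2q² + q³ - q⁴) has coefficients 2,3,-2,1,-1,0,0 for degrees 0…6.
Multiplying by (1 + q + q²) gives running coefficients 2,5,3,2,-2,0,-1 for degrees 0…6.
Finally multiplying by (2 + 2q + 3q²), the product of all factors after the first has coefficients 4,14,22,25,9,2,-8 for degrees 0…6.
[q⁶] = 1·(-8) + 2·2 + 1·9 = 5.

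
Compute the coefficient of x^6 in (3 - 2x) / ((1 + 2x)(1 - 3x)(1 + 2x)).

1365

The denominator gives the recurrence a_n = −a_(n−1) + 8a_(n−2) + 12a_(n−3) for n ≥ 3; the numerator fixes a_0 = 3, a_1 = -5, a_2 = 29.
Iterating: 3, -5, 29, -33, 205, -121, 1365, so a_6 = 1365.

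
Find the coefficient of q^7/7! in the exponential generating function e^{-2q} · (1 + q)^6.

-800

The EGF product rule gives c_7 = Σ_{k_1+k_2=7} C(7; k_1,k_2) · ∏ g_i(k_i), where e^{-2q} gives (-2)^k; (1+q)^6 gives the falling factorial (6)_k.
g_1(k) for k = 0…7: 1, -2, 4, -8, 16, -32, 64, -128.
g_2(k) for k = 0…7: 1, 6, 30, 120, 360, 720, 720, 0.
c_7 = Σ_k C(7,k)·g_1(k)·g_2(7−k) = 7·(-2)·720 + 21·4·720 + 35·(-8)·360 + 35·16·120 + 21·(-32)·30 + 7·64·6 + 1·(-128)·1 = −10080 + 60480 − 100800 + 67200 − 20160 + 2688 − 128 = -800.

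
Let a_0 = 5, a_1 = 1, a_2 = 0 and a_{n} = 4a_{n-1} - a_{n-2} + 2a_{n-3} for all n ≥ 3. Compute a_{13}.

7250887

The ordinary generating function has denominator 1 - 4z + z^2 - 2z^3.
Iterating the recurrence: a_0,…,a_{13} = 5, 1, 0, 9, 38, 143, 552, 2141, 8298, 32155, 124604, 482857, 1871134, 7250887.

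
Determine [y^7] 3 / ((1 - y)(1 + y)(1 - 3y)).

Partial fractions give a closed form: a_n = (-3/4)·1^n + (3/8)·(-1)^n + (27/8)·3^n.
At n = 7: a_7 = 7380.

7380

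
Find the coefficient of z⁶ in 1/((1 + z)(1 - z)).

1

The denominator gives the recurrence a_n = a_(n−2) for n ≥ 2; the numerator fixes a_0 = 1, a_1 = 0.
Iterating: 1, 0, 1, 0, 1, 0, 1, so a_6 = 1.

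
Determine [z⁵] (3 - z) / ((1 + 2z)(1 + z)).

-220

Partial fractions give a closed form: a_n = (7)·(-2)^n + (-4)·(-1)^n.
At n = 5: a_5 = -220.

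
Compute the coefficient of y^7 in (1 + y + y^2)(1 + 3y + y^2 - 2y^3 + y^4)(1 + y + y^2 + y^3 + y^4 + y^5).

7

(1 + y + y^2) has coefficients 1,1,1 for degrees 0…2.
(1 + 3y + y^2 - 2y^3 + y^4) has coefficients 1,3,1,-2,1,0,0,0 for degrees 0…7.
Finally multiplying by (1 + y + y^2 + y^3 + y^4 + y^5), the product of all factors after the first has coefficients 1,4,5,3,4,4,3,0 for degrees 0…7.
[y^7] = 1·0 + 1·3 + 1·4 = 7.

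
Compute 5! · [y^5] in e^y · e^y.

32

The EGF product rule gives c_5 = Σ_{k_1+k_2=5} C(5; k_1,k_2) · ∏ g_i(k_i), where e^y gives (1)^k; e^y gives (1)^k.
g_1(k) for k = 0…5: 1, 1, 1, 1, 1, 1.
g_2(k) for k = 0…5: 1, 1, 1, 1, 1, 1.
c_5 = Σ_k C(5,k)·g_1(k)·g_2(5−k) = 1·1·1 + 5·1·1 + 10·1·1 + 10·1·1 + 5·1·1 + 1·1·1 = 1 + 5 + 10 + 10 + 5 + 1 = 32.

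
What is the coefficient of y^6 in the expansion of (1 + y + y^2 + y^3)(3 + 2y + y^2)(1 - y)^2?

1

(1 + y + y^2 + y^3) has coefficients 1,1,1,1 for degrees 0…3.
(3 + 2y + y^2) has coefficients 3,2,1,0,0,0,0 for degrees 0…6.
Finally multiplying by (1 - y)^2, the product of all factors after the first has coefficients 3,-4,0,0,1,0,0 for degrees 0…6.
[y^6] = 1·0 + 1·0 + 1·1 + 1·0 = 1.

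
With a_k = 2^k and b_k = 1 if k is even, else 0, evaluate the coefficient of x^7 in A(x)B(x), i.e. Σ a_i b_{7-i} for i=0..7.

Write out a_i and b_{7-i} for i = 0,…,7 and sum the products.
Σ = 1·0 + 2·1 + 4·0 + 8·1 + 16·0 + 32·1 + 64·0 + 128·1 = 170.

170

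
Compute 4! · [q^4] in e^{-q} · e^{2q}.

The EGF product rule gives c_4 = Σ_{k_1+k_2=4} C(4; k_1,k_2) · ∏ g_i(k_i), where e^{-q} gives (-1)^k; e^{2q} gives (2)^k.
g_1(k) for k = 0…4: 1, -1, 1, -1, 1.
g_2(k) for k = 0…4: 1, 2, 4, 8, 16.
c_4 = Σ_k C(4,k)·g_1(k)·g_2(4−k) = 1·1·16 + 4·(-1)·8 + 6·1·4 + 4·(-1)·2 + 1·1·1 = 16 − 32 + 24 − 8 + 1 = 1.

1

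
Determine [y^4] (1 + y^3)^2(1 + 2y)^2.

8

(1 + y^3)^2 has coefficients 1,0,0,2,0 for degrees 0…4.
(1 + 2y)^2 has coefficients 1,4,4,0,0 for degrees 0…4.
[y^4] = 1·0 + 2·4 = 8.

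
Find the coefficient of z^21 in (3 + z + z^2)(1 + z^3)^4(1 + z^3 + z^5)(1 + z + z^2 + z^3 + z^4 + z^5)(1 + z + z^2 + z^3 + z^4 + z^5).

263

(3 + z + z^2) has coefficients 3,1,1 for degrees 0…2.
(1 + z^3)^4 has coefficients 1,0,0,4,0,0,6,0,0,4,0,0,1,0,0,0,0,0,0,0,0,0 for degrees 0…21.
Multiplying by (1 + z^3 + z^5) gives running coefficients 1,0,0,5,0,1,10,0,4,10,0,6,5,0,4,1,0,1,0,0,0,0 for degrees 0…21.
Multiplying by (1 + z + z^2 + z^3 + z^4 + z^5) gives running coefficients 1,1,1,6,6,7,16,16,20,25,25,30,25,25,25,16,16,11,6,6,2,1 for degrees 0…21.
Finally multiplying by (1 + z + z^2 + z^3 + z^4 + z^5), the product of all factors after the first has coefficients 1,2,3,9,15,22,37,52,71,90,109,132,141,150,155,146,137,118,99,80,57,42 for degrees 0…21.
[z^21] = 3·42 + 1·57 + 1·80 = 263.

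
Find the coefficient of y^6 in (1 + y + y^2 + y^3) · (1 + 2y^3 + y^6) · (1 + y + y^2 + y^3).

(1 + y + y^2 + y^3) has coefficients 1,1,1,1 for degrees 0…3.
(1 + 2y^3 + y^6) has coefficients 1,0,0,2,0,0,1 for degrees 0…6.
Finally multiplying by (1 + y + y^2 + y^3), the product of all factors after the first has coefficients 1,1,1,3,2,2,3 for degrees 0…6.
[y^6] = 1·3 + 1·2 + 1·2 + 1·3 = 10.

10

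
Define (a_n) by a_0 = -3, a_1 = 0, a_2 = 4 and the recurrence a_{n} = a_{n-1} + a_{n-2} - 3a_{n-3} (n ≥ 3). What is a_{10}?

-104

The ordinary generating function has denominator 1 - y - y^2 + 3y^3.
Iterating the recurrence: a_0,…,a_{10} = -3, 0, 4, 13, 17, 18, -4, -37, -95, -120, -104.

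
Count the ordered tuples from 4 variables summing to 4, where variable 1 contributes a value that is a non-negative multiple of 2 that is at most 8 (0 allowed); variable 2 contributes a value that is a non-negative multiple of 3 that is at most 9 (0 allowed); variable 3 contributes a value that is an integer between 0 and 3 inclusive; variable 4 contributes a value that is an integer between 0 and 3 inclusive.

The generating function for the choices is (1 + x² + x⁴ + x⁶ + x⁸)·(1 + x³ + x⁶ + x⁹)·(1 + x + x² + x³)·(1 + x + x² + x³); the count is [x⁴].
(1 + x² + x⁴ + x⁶ + x⁸) has coefficients 1,0,1,0,1 for degrees 0…4.
(1 + x³ + x⁶ + x⁹) has coefficients 1,0,0,1,0 for degrees 0…4.
Multiplying by (1 + x + x² + x³) gives running coefficients 1,1,1,2,1 for degrees 0…4.
Finally multiplying by (1 + x + x² + x³), the product of all factors after the first has coefficients 1,2,3,5,5 for degrees 0…4.
[x⁴] = 1·5 + 1·3 + 1·1 = 9.

9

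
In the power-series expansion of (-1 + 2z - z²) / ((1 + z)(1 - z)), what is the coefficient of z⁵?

The denominator gives the recurrence a_n = a_(n−2) for n ≥ 3; the numerator fixes a_0 = -1, a_1 = 2, a_2 = -2.
Iterating: -1, 2, -2, 2, -2, 2, so a_5 = 2.

2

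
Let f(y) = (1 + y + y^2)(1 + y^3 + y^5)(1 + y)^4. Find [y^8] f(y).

19

(1 + y + y^2) has coefficients 1,1,1 for degrees 0…2.
(1 + y^3 + y^5) has coefficients 1,0,0,1,0,1,0,0,0 for degrees 0…8.
Finally multiplying by (1 + y)^4, the product of all factors after the first has coefficients 1,4,6,5,5,7,8,7,4 for degrees 0…8.
[y^8] = 1·4 + 1·7 + 1·8 = 19.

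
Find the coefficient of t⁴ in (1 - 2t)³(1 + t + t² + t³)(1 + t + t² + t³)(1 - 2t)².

3

(1 - 2t)³ has coefficients 1,-6,12,-8 for degrees 0…3.
(1 + t + t² + t³) has coefficients 1,1,1,1,0 for degrees 0…4.
Multiplying by (1 + t + t² + t³) gives running coefficients 1,2,3,4,3 for degrees 0…4.
Finally multiplying by (1 - 2t)², the product of all factors after the first has coefficients 1,-2,-1,0,-1 for degrees 0…4.
[t⁴] = 1·(-1) − 6·0 + 12·(-1) − 8·(-2) = 3.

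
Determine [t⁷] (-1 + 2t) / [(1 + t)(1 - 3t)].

Partial fractions give a closed form: a_n = (-3/4)·(-1)^n + (-1/4)·3^n.
At n = 7: a_7 = -546.

-546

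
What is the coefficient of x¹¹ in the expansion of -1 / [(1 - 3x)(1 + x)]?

-132860

The denominator gives the recurrence a_n = 2a_(n−1) + 3a_(n−2) for n ≥ 2; the numerator fixes a_0 = -1, a_1 = -2.
Iterating: -1, -2, -7, -20, -61, -182, -547, -1640, -4921, -14762, -44287, -132860, so a_11 = -132860.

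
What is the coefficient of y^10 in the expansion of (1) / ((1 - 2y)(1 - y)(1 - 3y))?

Partial fractions give a closed form: a_n = (-4)·2^n + (1/2)·1^n + (9/2)·3^n.
At n = 10: a_10 = 261625.

261625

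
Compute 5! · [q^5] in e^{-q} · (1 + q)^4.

The EGF product rule gives c_5 = Σ_{k_1+k_2=5} C(5; k_1,k_2) · ∏ g_i(k_i), where e^{-q} gives (-1)^k; (1+q)^4 gives the falling factorial (4)_k.
g_1(k) for k = 0…5: 1, -1, 1, -1, 1, -1.
g_2(k) for k = 0…5: 1, 4, 12, 24, 24, 0.
c_5 = Σ_k C(5,k)·g_1(k)·g_2(5−k) = 5·(-1)·24 + 10·1·24 + 10·(-1)·12 + 5·1·4 + 1·(-1)·1 = −120 + 240 − 120 + 20 − 1 = 19.

19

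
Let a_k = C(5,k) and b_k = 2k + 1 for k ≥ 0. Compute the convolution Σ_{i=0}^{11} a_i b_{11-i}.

Write out a_i and b_{11-i} for i = 0,…,11 and sum the products.
Σ = 1·23 + 5·21 + 10·19 + 10·17 + 5·15 + 1·13 + 0·11 + 0·9 + 0·7 + 0·5 + 0·3 + 0·1 = 576.

576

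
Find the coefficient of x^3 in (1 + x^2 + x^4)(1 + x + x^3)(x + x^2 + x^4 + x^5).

(1 + x^2 + x^4) has coefficients 1,0,1,0 for degrees 0…3.
(1 + x + x^3) has coefficients 1,1,0,1 for degrees 0…3.
Finally multiplying by (x + x^2 + x^4 + x^5), the product of all factors after the first has coefficients 0,1,2,1 for degrees 0…3.
[x^3] = 1·1 + 1·1 = 2.

2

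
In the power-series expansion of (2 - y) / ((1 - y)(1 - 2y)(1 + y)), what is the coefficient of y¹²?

8192

Partial fractions give a closed form: a_n = (-1/2)·1^n + (2)·2^n + (1/2)·(-1)^n.
At n = 12: a_12 = 8192.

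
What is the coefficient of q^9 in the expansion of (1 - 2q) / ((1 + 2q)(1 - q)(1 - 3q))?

Partial fractions give a closed form: a_n = (8/15)·(-2)^n + (1/6)·1^n + (3/10)·3^n.
At n = 9: a_9 = 5632.

5632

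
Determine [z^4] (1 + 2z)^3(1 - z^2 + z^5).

-12

(1 + 2z)^3 has coefficients 1,6,12,8 for degrees 0…3.
(1 - z^2 + z^5) has coefficients 1,0,-1,0,0 for degrees 0…4.
[z^4] = 1·0 + 6·0 + 12·(-1) + 8·0 = -12.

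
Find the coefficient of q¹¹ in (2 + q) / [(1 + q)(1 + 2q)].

-6143

The denominator gives the recurrence a_n = −3a_(n−1) − 2a_(n−2) for n ≥ 3; the numerator fixes a_0 = 2, a_1 = -5, a_2 = 11.
Iterating: 2, -5, 11, -23, 47, -95, 191, -383, 767, -1535, 3071, -6143, so a_11 = -6143.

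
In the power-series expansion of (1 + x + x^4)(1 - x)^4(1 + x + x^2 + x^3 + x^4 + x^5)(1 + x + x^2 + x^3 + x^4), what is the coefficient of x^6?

(1 + x + x^4) has coefficients 1,1,0,0,1 for degrees 0…4.
(1 - x)^4 has coefficients 1,-4,6,-4,1,0,0 for degrees 0…6.
Multiplying by (1 + x + x^2 + x^3 + x^4 + x^5) gives running coefficients 1,-3,3,-1,0,0,-1 for degrees 0…6.
Finally multiplying by (1 + x + x^2 + x^3 + x^4), the product of all factors after the first has coefficients 1,-2,1,0,0,-1,1 for degrees 0…6.
[x^6] = 1·1 + 1·(-1) + 1·1 = 1.

1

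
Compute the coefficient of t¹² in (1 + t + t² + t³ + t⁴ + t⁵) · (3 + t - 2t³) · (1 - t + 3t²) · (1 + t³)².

-5

(1 + t + t² + t³ + t⁴ + t⁵) has coefficients 1,1,1,1,1,1 for degrees 0…5.
(3 + t - 2t³) has coefficients 3,1,0,-2,0,0,0,0,0,0,0,0,0 for degrees 0…12.
Multiplying by (1 - t + 3t²) gives running coefficients 3,-2,8,1,2,-6,0,0,0,0,0,0,0 for degrees 0…12.
Finally multiplying by (1 + t³)², the product of all factors after the first has coefficients 3,-2,8,7,-2,10,5,2,-4,1,2,-6,0 for degrees 0…12.
[t¹²] = 1·0 + 1·(-6) + 1·2 + 1·1 + 1·(-4) + 1·2 = -5.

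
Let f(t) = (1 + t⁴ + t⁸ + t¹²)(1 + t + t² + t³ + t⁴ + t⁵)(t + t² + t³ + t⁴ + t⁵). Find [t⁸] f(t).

(1 + t⁴ + t⁸ + t¹²) has coefficients 1,0,0,0,1,0,0,0,1 for degrees 0…8.
(1 + t + t² + t³ + t⁴ + t⁵) has coefficients 1,1,1,1,1,1,0,0,0 for degrees 0…8.
Finally multiplying by (t + t² + t³ + t⁴ + t⁵), the product of all factors after the first has coefficients 0,1,2,3,4,5,5,4,3 for degrees 0…8.
[t⁸] = 1·3 + 1·4 + 1·0 = 7.

7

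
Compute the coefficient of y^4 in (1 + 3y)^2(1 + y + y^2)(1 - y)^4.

18

(1 + 3y)^2 has coefficients 1,6,9 for degrees 0…2.
(1 + y + y^2) has coefficients 1,1,1,0,0 for degrees 0…4.
Finally multiplying by (1 - y)^4, the product of all factors after the first has coefficients 1,-3,3,-2,3 for degrees 0…4.
[y^4] = 1·3 + 6·(-2) + 9·3 = 18.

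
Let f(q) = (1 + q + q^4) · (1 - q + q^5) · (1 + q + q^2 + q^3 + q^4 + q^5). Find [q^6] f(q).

1

(1 + q + q^4) has coefficients 1,1,0,0,1 for degrees 0…4.
(1 - q + q^5) has coefficients 1,-1,0,0,0,1,0 for degrees 0…6.
Finally multiplying by (1 + q + q^2 + q^3 + q^4 + q^5), the product of all factors after the first has coefficients 1,0,0,0,0,1,0 for degrees 0…6.
[q^6] = 1·0 + 1·1 + 1·0 = 1.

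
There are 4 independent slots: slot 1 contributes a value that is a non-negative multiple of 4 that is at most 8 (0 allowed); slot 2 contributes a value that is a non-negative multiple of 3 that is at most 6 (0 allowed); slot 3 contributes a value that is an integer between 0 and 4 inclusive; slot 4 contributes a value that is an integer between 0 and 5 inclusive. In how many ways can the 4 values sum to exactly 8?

The generating function for the choices is (1 + y⁴ + y⁸)·(1 + y³ + y⁶)·(1 + y + y² + y³ + y⁴)·(1 + y + y² + y³ + y⁴ + y⁵); the count is [y⁸].
(1 + y⁴ + y⁸) has coefficients 1,0,0,0,1,0,0,0,1 for degrees 0…8.
(1 + y³ + y⁶) has coefficients 1,0,0,1,0,0,1,0,0 for degrees 0…8.
Multiplying by (1 + y + y² + y³ + y⁴) gives running coefficients 1,1,1,2,2,1,2,2,1 for degrees 0…8.
Finally multiplying by (1 + y + y² + y³ + y⁴ + y⁵), the product of all factors after the first has coefficients 1,2,3,5,7,8,9,10,10 for degrees 0…8.
[y⁸] = 1·10 + 1·7 + 1·1 = 18.

18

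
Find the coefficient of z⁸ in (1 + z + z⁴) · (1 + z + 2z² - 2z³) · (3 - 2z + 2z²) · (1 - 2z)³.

40

(1 + z + z⁴) has coefficients 1,1,0,0,1 for degrees 0…4.
(1 + z + 2z² - 2z³) has coefficients 1,1,2,-2,0,0,0,0,0 for degrees 0…8.
Multiplying by (3 - 2z + 2z²) gives running coefficients 3,1,6,-8,8,-4,0,0,0 for degrees 0…8.
Finally multiplying by (1 - 2z)³, the product of all factors after the first has coefficients 3,-17,36,-56,120,-196,184,-112,32 for degrees 0…8.
[z⁸] = 1·32 + 1·(-112) + 1·120 = 40.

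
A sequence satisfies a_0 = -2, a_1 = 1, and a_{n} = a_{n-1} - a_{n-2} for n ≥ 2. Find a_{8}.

3

The ordinary generating function has denominator 1 - x + x^2.
Iterating the recurrence: a_0,…,a_{8} = -2, 1, 3, 2, -1, -3, -2, 1, 3.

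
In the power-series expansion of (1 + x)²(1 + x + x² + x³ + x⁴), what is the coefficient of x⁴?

4

(1 + x)² has coefficients 1,2,1 for degrees 0…2.
(1 + x + x² + x³ + x⁴) has coefficients 1,1,1,1,1 for degrees 0…4.
[x⁴] = 1·1 + 2·1 + 1·1 = 4.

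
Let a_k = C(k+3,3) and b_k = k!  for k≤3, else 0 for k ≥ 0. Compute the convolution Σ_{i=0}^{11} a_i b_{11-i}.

2080

The convolution is the t^11 coefficient of A(t)B(t).
Σ = 1·0 + 4·0 + 10·0 + 20·0 + 35·0 + 56·0 + 84·0 + 120·0 + 165·6 + 220·2 + 286·1 + 364·1 = 2080.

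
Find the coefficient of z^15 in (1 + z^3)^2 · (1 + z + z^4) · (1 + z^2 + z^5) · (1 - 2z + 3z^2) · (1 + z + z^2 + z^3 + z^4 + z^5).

(1 + z^3)^2 has coefficients 1,0,0,2,0,0,1 for degrees 0…6.
(1 + z + z^4) has coefficients 1,1,0,0,1,0,0,0,0,0,0,0,0,0,0,0 for degrees 0…15.
Multiplying by (1 + z^2 + z^5) gives running coefficients 1,1,1,1,1,1,2,0,0,1,0,0,0,0,0,0 for degrees 0…15.
Multiplying by (1 - 2z + 3z^2) gives running coefficients 1,-1,2,2,2,2,3,-1,6,1,-2,3,0,0,0,0 for degrees 0…15.
Finally multiplying by (1 + z + z^2 + z^3 + z^4 + z^5), the product of all factors after the first has coefficients 1,0,2,4,6,8,10,10,14,13,9,10,7,8,2,1 for degrees 0…15.
[z^15] = 1·1 + 2·7 + 1·13 = 28.

28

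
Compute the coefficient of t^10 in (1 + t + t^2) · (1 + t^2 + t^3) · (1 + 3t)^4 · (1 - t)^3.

(1 + t + t^2) has coefficients 1,1,1 for degrees 0…2.
(1 + t^2 + t^3) has coefficients 1,0,1,1,0,0,0,0,0,0,0 for degrees 0…10.
Multiplying by (1 + 3t)^4 gives running coefficients 1,12,55,121,147,162,189,81,0,0,0 for degrees 0…10.
Finally multiplying by (1 - t)^3, the product of all factors after the first has coefficients 1,9,22,-9,-63,29,23,-147,162,54,-81 for degrees 0…10.
[t^10] = 1·(-81) + 1·54 + 1·162 = 135.

135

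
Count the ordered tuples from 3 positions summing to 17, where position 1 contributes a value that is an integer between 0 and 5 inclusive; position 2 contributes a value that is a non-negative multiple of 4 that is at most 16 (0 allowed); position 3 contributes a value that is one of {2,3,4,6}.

The generating function for the choices is (1 + y + y^2 + y^3 + y^4 + y^5)·(1 + y^4 + y^8 + y^12 + y^16)·(y^2 + y^3 + y^4 + y^6); the count is [y^17].
(1 + y + y^2 + y^3 + y^4 + y^5) has coefficients 1,1,1,1,1,1 for degrees 0…5.
(1 + y^4 + y^8 + y^12 + y^16) has coefficients 1,0,0,0,1,0,0,0,1,0,0,0,1,0,0,0,1,0 for degrees 0…17.
Finally multiplying by (y^2 + y^3 + y^4 + y^6), the product of all factors after the first has coefficients 0,0,1,1,1,0,2,1,1,0,2,1,1,0,2,1,1,0 for degrees 0…17.
[y^17] = 1·0 + 1·1 + 1·1 + 1·2 + 1·0 + 1·1 = 5.

5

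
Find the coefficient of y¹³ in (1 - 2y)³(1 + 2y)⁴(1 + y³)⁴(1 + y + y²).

-525

(1 - 2y)³ has coefficients 1,-6,12,-8 for degrees 0…3.
(1 + 2y)⁴ has coefficients 1,8,24,32,16,0,0,0,0,0,0,0,0,0 for degrees 0…13.
Multiplying by (1 + y³)⁴ gives running coefficients 1,8,24,36,48,96,134,112,144,196,128,96,129,72 for degrees 0…13.
Finally multiplying by (1 + y + y²), the product of all factors after the first has coefficients 1,9,33,68,108,180,278,342,390,452,468,420,353,297 for degrees 0…13.
[y¹³] = 1·297 − 6·353 + 12·420 − 8·468 = -525.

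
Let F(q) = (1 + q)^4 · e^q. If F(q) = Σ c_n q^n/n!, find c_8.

3393

The EGF product rule gives c_8 = Σ_{k_1+k_2=8} C(8; k_1,k_2) · ∏ g_i(k_i), where (1+q)^4 gives the falling factorial (4)_k; e^q gives (1)^k.
g_1(k) for k = 0…8: 1, 4, 12, 24, 24, 0, 0, 0, 0.
g_2(k) for k = 0…8: 1, 1, 1, 1, 1, 1, 1, 1, 1.
c_8 = Σ_k C(8,k)·g_1(k)·g_2(8−k) = 1·1·1 + 8·4·1 + 28·12·1 + 56·24·1 + 70·24·1 = 1 + 32 + 336 + 1344 + 1680 = 3393.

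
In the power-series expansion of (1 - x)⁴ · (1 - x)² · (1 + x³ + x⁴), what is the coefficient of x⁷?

-5

(1 - x)⁴ has coefficients 1,-4,6,-4,1 for degrees 0…4.
(1 - x)² has coefficients 1,-2,1,0,0,0,0,0 for degrees 0…7.
Finally multiplying by (1 + x³ + x⁴), the product of all factors after the first has coefficients 1,-2,1,1,-1,-1,1,0 for degrees 0…7.
[x⁷] = 1·0 − 4·1 + 6·(-1) − 4·(-1) + 1·1 = -5.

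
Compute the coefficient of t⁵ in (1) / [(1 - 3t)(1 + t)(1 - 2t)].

Partial fractions give a closed form: a_n = (9/4)·3^n + (1/12)·(-1)^n + (-4/3)·2^n.
At n = 5: a_5 = 504.

504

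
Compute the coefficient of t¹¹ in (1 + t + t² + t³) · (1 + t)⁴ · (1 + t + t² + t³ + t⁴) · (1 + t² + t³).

(1 + t + t² + t³) has coefficients 1,1,1,1 for degrees 0…3.
(1 + t)⁴ has coefficients 1,4,6,4,1,0,0,0,0,0,0,0 for degrees 0…11.
Multiplying by (1 + t + t² + t³ + t⁴) gives running coefficients 1,5,11,15,16,15,11,5,1,0,0,0 for degrees 0…11.
Finally multiplying by (1 + t² + t³), the product of all factors after the first has coefficients 1,5,12,21,32,41,42,36,27,16,6,1 for degrees 0…11.
[t¹¹] = 1·1 + 1·6 + 1·16 + 1·27 = 50.

50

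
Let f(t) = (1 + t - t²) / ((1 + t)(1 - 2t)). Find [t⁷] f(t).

107

The denominator gives the recurrence a_n = a_(n−1) + 2a_(n−2) for n ≥ 3; the numerator fixes a_0 = 1, a_1 = 2, a_2 = 3.
Iterating: 1, 2, 3, 7, 13, 27, 53, 107, so a_7 = 107.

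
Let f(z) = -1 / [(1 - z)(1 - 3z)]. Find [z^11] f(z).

-265720

Partial fractions give a closed form: a_n = (1/2)·1^n + (-3/2)·3^n.
At n = 11: a_11 = -265720.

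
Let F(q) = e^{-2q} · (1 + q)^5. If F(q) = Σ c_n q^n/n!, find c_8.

4096

The EGF product rule gives c_8 = Σ_{k_1+k_2=8} C(8; k_1,k_2) · ∏ g_i(k_i), where e^{-2q} gives (-2)^k; (1+q)^5 gives the falling factorial (5)_k.
g_1(k) for k = 0…8: 1, -2, 4, -8, 16, -32, 64, -128, 256.
g_2(k) for k = 0…8: 1, 5, 20, 60, 120, 120, 0, 0, 0.
c_8 = Σ_k C(8,k)·g_1(k)·g_2(8−k) = 56·(-8)·120 + 70·16·120 + 56·(-32)·60 + 28·64·20 + 8·(-128)·5 + 1·256·1 = −53760 + 134400 − 107520 + 35840 − 5120 + 256 = 4096.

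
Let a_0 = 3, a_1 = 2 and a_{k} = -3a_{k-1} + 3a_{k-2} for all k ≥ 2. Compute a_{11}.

The ordinary generating function has denominator 1 + 3z - 3z^2.
Iterating the recurrence: a_0,…,a_{11} = 3, 2, 3, -3, 18, -63, 243, -918, 3483, -13203, 50058, -189783.

-189783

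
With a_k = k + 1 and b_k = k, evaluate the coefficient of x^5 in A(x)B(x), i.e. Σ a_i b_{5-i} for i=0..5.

Write out a_i and b_{5-i} for i = 0,…,5 and sum the products.
Σ = 1·5 + 2·4 + 3·3 + 4·2 + 5·1 + 6·0 = 35.

35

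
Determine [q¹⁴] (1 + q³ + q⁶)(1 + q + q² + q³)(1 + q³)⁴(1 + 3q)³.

(1 + q³ + q⁶) has coefficients 1,0,0,1,0,0,1 for degrees 0…6.
(1 + q + q² + q³) has coefficients 1,1,1,1,0,0,0,0,0,0,0,0,0,0,0 for degrees 0…14.
Multiplying by (1 + q³)⁴ gives running coefficients 1,1,1,5,4,4,10,6,6,10,4,4,5,1,1 for degrees 0…14.
Finally multiplying by (1 + 3q)³, the product of all factors after the first has coefficients 1,10,37,68,103,202,289,312,438,496,418,472,419,262,253 for degrees 0…14.
[q¹⁴] = 1·253 + 1·472 + 1·438 = 1163.

1163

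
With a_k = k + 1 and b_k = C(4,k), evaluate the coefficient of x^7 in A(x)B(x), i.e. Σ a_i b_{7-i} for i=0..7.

96

Write out a_i and b_{7-i} for i = 0,…,7 and sum the products.
Σ = 1·0 + 2·0 + 3·0 + 4·1 + 5·4 + 6·6 + 7·4 + 8·1 = 96.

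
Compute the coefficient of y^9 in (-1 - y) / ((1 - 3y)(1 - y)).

The denominator gives the recurrence a_n = 4a_(n−1) − 3a_(n−2) for n ≥ 2; the numerator fixes a_0 = -1, a_1 = -5.
Iterating: -1, -5, -17, -53, -161, -485, -1457, -4373, -13121, -39365, so a_9 = -39365.

-39365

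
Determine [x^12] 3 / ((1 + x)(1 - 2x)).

Partial fractions give a closed form: a_n = (1)·(-1)^n + (2)·2^n.
At n = 12: a_12 = 8193.

8193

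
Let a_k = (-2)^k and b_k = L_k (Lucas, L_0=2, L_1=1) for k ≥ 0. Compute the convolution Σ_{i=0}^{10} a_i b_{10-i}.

This is [x^10] in the product of the two ordinary generating functions.
Σ = 1·123 − 2·76 + 4·47 − 8·29 + 16·18 − 32·11 + 64·7 − 128·4 + 256·3 − 512·1 + 1024·2 = 2103.

2103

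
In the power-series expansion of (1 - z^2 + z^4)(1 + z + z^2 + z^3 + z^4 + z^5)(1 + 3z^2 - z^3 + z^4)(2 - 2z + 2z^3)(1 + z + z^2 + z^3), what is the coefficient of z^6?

(1 - z^2 + z^4) has coefficients 1,0,-1,0,1 for degrees 0…4.
(1 + z + z^2 + z^3 + z^4 + z^5) has coefficients 1,1,1,1,1,1,0 for degrees 0…6.
Multiplying by (1 + 3z^2 - z^3 + z^4) gives running coefficients 1,1,4,3,4,4,3 for degrees 0…6.
Multiplying by (2 - 2z + 2z^3) gives running coefficients 2,0,6,0,4,8,4 for degrees 0…6.
Finally multiplying by (1 + z + z^2 + z^3), the product of all factors after the first has coefficients 2,2,8,8,10,18,16 for degrees 0…6.
[z^6] = 1·16 − 1·10 + 1·8 = 14.

14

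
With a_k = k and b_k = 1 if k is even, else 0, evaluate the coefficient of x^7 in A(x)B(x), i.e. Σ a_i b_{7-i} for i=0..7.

Write out a_i and b_{7-i} for i = 0,…,7 and sum the products.
Σ = 0·0 + 1·1 + 2·0 + 3·1 + 4·0 + 5·1 + 6·0 + 7·1 = 16.

16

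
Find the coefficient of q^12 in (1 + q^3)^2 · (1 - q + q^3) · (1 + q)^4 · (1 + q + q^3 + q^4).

28

(1 + q^3)^2 has coefficients 1,0,0,2,0,0,1 for degrees 0…6.
(1 - q + q^3) has coefficients 1,-1,0,1,0,0,0,0,0,0,0,0,0 for degrees 0…12.
Multiplying by (1 + q)^4 gives running coefficients 1,3,2,-1,1,5,4,1,0,0,0,0,0 for degrees 0…12.
Finally multiplying by (1 + q + q^3 + q^4), the product of all factors after the first has coefficients 1,4,5,2,4,11,10,5,7,9,5,1,0 for degrees 0…12.
[q^12] = 1·0 + 2·9 + 1·10 = 28.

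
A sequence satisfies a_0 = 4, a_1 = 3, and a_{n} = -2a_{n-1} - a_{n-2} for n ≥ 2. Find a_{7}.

The ordinary generating function has denominator 1 + 2y + y^2.
Iterating the recurrence: a_0,…,a_{7} = 4, 3, -10, 17, -24, 31, -38, 45.

45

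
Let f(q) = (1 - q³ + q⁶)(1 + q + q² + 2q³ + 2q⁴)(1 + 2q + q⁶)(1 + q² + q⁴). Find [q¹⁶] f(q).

2

(1 - q³ + q⁶) has coefficients 1,0,0,-1,0,0,1 for degrees 0…6.
(1 + q + q² + 2q³ + 2q⁴) has coefficients 1,1,1,2,2,0,0,0,0,0,0,0,0,0,0,0,0 for degrees 0…16.
Multiplying by (1 + 2q + q⁶) gives running coefficients 1,3,3,4,6,4,1,1,1,2,2,0,0,0,0,0,0 for degrees 0…16.
Finally multiplying by (1 + q² + q⁴), the product of all factors after the first has coefficients 1,3,4,7,10,11,10,9,8,7,4,3,3,2,2,0,0 for degrees 0…16.
[q¹⁶] = 1·0 − 1·2 + 1·4 = 2.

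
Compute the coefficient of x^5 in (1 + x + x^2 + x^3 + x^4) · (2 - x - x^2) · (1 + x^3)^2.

(1 + x + x^2 + x^3 + x^4) has coefficients 1,1,1,1,1 for degrees 0…4.
(2 - x - x^2) has coefficients 2,-1,-1,0,0,0 for degrees 0…5.
Finally multiplying by (1 + x^3)^2, the product of all factors after the first has coefficients 2,-1,-1,4,-2,-2 for degrees 0…5.
[x^5] = 1·(-2) + 1·(-2) + 1·4 + 1·(-1) + 1·(-1) = -2.

-2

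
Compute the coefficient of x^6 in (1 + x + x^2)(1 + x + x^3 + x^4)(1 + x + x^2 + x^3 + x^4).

(1 + x + x^2) has coefficients 1,1,1 for degrees 0…2.
(1 + x + x^3 + x^4) has coefficients 1,1,0,1,1,0,0 for degrees 0…6.
Finally multiplying by (1 + x + x^2 + x^3 + x^4), the product of all factors after the first has coefficients 1,2,2,3,4,3,2 for degrees 0…6.
[x^6] = 1·2 + 1·3 + 1·4 = 9.

9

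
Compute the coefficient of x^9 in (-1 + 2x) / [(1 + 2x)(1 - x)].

The denominator gives the recurrence a_n = −a_(n−1) + 2a_(n−2) for n ≥ 2; the numerator fixes a_0 = -1, a_1 = 3.
Iterating: -1, 3, -5, 11, -21, 43, -85, 171, -341, 683, so a_9 = 683.

683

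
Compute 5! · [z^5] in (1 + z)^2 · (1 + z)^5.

2520

The EGF product rule gives c_5 = Σ_{k_1+k_2=5} C(5; k_1,k_2) · ∏ g_i(k_i), where (1+z)^2 gives the falling factorial (2)_k; (1+z)^5 gives the falling factorial (5)_k.
g_1(k) for k = 0…5: 1, 2, 2, 0, 0, 0.
g_2(k) for k = 0…5: 1, 5, 20, 60, 120, 120.
c_5 = Σ_k C(5,k)·g_1(k)·g_2(5−k) = 1·1·120 + 5·2·120 + 10·2·60 = 120 + 1200 + 1200 = 2520.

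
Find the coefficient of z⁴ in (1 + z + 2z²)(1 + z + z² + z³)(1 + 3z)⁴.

(1 + z + 2z²) has coefficients 1,1,2 for degrees 0…2.
(1 + z + z² + z³) has coefficients 1,1,1,1,0 for degrees 0…4.
Finally multiplying by (1 + 3z)⁴, the product of all factors after the first has coefficients 1,13,67,175,255 for degrees 0…4.
[z⁴] = 1·255 + 1·175 + 2·67 = 564.

564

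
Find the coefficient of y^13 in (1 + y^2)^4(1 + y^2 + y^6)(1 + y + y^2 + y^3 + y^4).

11

(1 + y^2)^4 has coefficients 1,0,4,0,6,0,4,0,1 for degrees 0…8.
(1 + y^2 + y^6) has coefficients 1,0,1,0,0,0,1,0,0,0,0,0,0,0 for degrees 0…13.
Finally multiplying by (1 + y + y^2 + y^3 + y^4), the product of all factors after the first has coefficients 1,1,2,2,2,1,2,1,1,1,1,0,0,0 for degrees 0…13.
[y^13] = 1·0 + 4·0 + 6·1 + 4·1 + 1·1 = 11.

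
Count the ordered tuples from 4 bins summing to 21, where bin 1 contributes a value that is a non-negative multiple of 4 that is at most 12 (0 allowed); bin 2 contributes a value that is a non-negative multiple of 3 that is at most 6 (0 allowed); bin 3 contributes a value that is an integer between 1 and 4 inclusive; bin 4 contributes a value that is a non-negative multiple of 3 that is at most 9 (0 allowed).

9

The generating function for the choices is (1 + q^4 + q^8 + q^12)·(1 + q^3 + q^6)·(q + q^2 + q^3 + q^4)·(1 + q^3 + q^6 + q^9); the count is [q^21].
(1 + q^4 + q^8 + q^12) has coefficients 1,0,0,0,1,0,0,0,1,0,0,0,1 for degrees 0…12.
(1 + q^3 + q^6) has coefficients 1,0,0,1,0,0,1,0,0,0,0,0,0,0,0,0,0,0,0,0,0,0 for degrees 0…21.
Multiplying by (q + q^2 + q^3 + q^4) gives running coefficients 0,1,1,1,2,1,1,2,1,1,1,0,0,0,0,0,0,0,0,0,0,0 for degrees 0…21.
Finally multiplying by (1 + q^3 + q^6 + q^9), the product of all factors after the first has coefficients 0,1,1,1,3,2,2,5,3,3,6,3,3,5,2,2,3,1,1,1,0,0 for degrees 0…21.
[q^21] = 1·0 + 1·1 + 1·5 + 1·3 = 9.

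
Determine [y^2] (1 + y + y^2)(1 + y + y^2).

3

(1 + y + y^2) has coefficients 1,1,1 for degrees 0…2.
(1 + y + y^2) has coefficients 1,1,1 for degrees 0…2.
[y^2] = 1·1 + 1·1 + 1·1 = 3.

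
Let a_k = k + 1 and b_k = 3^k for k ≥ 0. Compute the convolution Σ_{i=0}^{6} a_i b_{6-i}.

1636

The convolution is the x^6 coefficient of A(x)B(x).
Σ = 1·729 + 2·243 + 3·81 + 4·27 + 5·9 + 6·3 + 7·1 = 1636.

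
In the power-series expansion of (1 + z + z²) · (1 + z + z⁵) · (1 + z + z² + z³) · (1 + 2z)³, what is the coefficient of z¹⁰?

73

(1 + z + z²) has coefficients 1,1,1 for degrees 0…2.
(1 + z + z⁵) has coefficients 1,1,0,0,0,1,0,0,0,0,0 for degrees 0…10.
Multiplying by (1 + z + z² + z³) gives running coefficients 1,2,2,2,1,1,1,1,1,0,0 for degrees 0…10.
Finally multiplying by (1 + 2z)³, the product of all factors after the first has coefficients 1,8,26,46,53,47,35,27,27,26,20 for degrees 0…10.
[z¹⁰] = 1·20 + 1·26 + 1·27 = 73.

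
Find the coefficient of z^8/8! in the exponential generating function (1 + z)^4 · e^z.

3393

The EGF product rule gives c_8 = Σ_{k_1+k_2=8} C(8; k_1,k_2) · ∏ g_i(k_i), where (1+z)^4 gives the falling factorial (4)_k; e^z gives (1)^k.
g_1(k) for k = 0…8: 1, 4, 12, 24, 24, 0, 0, 0, 0.
g_2(k) for k = 0…8: 1, 1, 1, 1, 1, 1, 1, 1, 1.
c_8 = Σ_k C(8,k)·g_1(k)·g_2(8−k) = 1·1·1 + 8·4·1 + 28·12·1 + 56·24·1 + 70·24·1 = 1 + 32 + 336 + 1344 + 1680 = 3393.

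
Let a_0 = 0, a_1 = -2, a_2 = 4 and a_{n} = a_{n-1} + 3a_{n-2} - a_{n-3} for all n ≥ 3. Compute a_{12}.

The ordinary generating function has denominator 1 - x - 3x^2 + x^3.
Iterating the recurrence: a_0,…,a_{12} = 0, -2, 4, -2, 12, 2, 40, 34, 152, 214, 636, 1126, 2820.

2820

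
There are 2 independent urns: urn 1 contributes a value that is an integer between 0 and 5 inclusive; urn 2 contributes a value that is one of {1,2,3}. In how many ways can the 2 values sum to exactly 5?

The generating function for the choices is (1 + y + y² + y³ + y⁴ + y⁵)·(y + y² + y³); the count is [y⁵].
(1 + y + y² + y³ + y⁴ + y⁵) has coefficients 1,1,1,1,1,1 for degrees 0…5.
(y + y² + y³) has coefficients 0,1,1,1,0,0 for degrees 0…5.
[y⁵] = 1·0 + 1·0 + 1·1 + 1·1 + 1·1 + 1·0 = 3.

3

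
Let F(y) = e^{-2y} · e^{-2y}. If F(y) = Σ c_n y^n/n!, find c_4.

The EGF product rule gives c_4 = Σ_{k_1+k_2=4} C(4; k_1,k_2) · ∏ g_i(k_i), where e^{-2y} gives (-2)^k; e^{-2y} gives (-2)^k.
g_1(k) for k = 0…4: 1, -2, 4, -8, 16.
g_2(k) for k = 0…4: 1, -2, 4, -8, 16.
c_4 = Σ_k C(4,k)·g_1(k)·g_2(4−k) = 1·1·16 + 4·(-2)·(-8) + 6·4·4 + 4·(-8)·(-2) + 1·16·1 = 16 + 64 + 96 + 64 + 16 = 256.

256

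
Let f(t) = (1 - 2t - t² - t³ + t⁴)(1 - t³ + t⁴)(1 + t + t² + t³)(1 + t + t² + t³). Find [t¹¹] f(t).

-3

(1 - 2t - t² - t³ + t⁴) has coefficients 1,-2,-1,-1,1 for degrees 0…4.
(1 - t³ + t⁴) has coefficients 1,0,0,-1,1,0,0,0,0,0,0,0 for degrees 0…11.
Multiplying by (1 + t + t² + t³) gives running coefficients 1,1,1,0,0,0,0,1,0,0,0,0 for degrees 0…11.
Finally multiplying by (1 + t + t² + t³), the product of all factors after the first has coefficients 1,2,3,3,2,1,0,1,1,1,1,0 for degrees 0…11.
[t¹¹] = 1·0 − 2·1 − 1·1 − 1·1 + 1·1 = -3.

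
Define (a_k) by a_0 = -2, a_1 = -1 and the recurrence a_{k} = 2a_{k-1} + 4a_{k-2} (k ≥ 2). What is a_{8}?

The ordinary generating function has denominator 1 - 2q - 4q^2.
Iterating the recurrence: a_0,…,a_{8} = -2, -1, -10, -24, -88, -272, -896, -2880, -9344.

-9344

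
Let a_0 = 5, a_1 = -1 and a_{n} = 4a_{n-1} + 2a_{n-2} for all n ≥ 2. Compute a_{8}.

39120

The ordinary generating function has denominator 1 - 4y - 2y^2.
Iterating the recurrence: a_0,…,a_{8} = 5, -1, 6, 22, 100, 444, 1976, 8792, 39120.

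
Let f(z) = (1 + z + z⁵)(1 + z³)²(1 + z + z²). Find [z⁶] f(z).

4

(1 + z + z⁵) has coefficients 1,1,0,0,0,1 for degrees 0…5.
(1 + z³)² has coefficients 1,0,0,2,0,0,1 for degrees 0…6.
Finally multiplying by (1 + z + z²), the product of all factors after the first has coefficients 1,1,1,2,2,2,1 for degrees 0…6.
[z⁶] = 1·1 + 1·2 + 1·1 = 4.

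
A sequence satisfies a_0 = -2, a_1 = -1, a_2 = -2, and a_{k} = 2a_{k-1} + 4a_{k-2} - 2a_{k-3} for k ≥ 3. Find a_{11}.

The ordinary generating function has denominator 1 - 2x - 4x^2 + 2x^3.
Iterating the recurrence: a_0,…,a_{11} = -2, -1, -2, -4, -14, -40, -128, -388, -1208, -3712, -11480, -35392.

-35392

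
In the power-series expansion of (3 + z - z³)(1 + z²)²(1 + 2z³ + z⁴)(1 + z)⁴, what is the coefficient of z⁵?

(3 + z - z³) has coefficients 3,1,0,-1 for degrees 0…3.
(1 + z²)² has coefficients 1,0,2,0,1,0 for degrees 0…5.
Multiplying by (1 + 2z³ + z⁴) gives running coefficients 1,0,2,2,2,4 for degrees 0…5.
Finally multiplying by (1 + z)⁴, the product of all factors after the first has coefficients 1,4,8,14,23,32 for degrees 0…5.
[z⁵] = 3·32 + 1·23 − 1·8 = 111.

111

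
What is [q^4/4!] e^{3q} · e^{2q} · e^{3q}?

4096

The EGF product rule gives c_4 = Σ_{k_1+k_2+k_3=4} C(4; k_1,k_2,k_3) · ∏ g_i(k_i), where e^{3q} gives (3)^k; e^{2q} gives (2)^k; e^{3q} gives (3)^k.
g_1(k) for k = 0…4: 1, 3, 9, 27, 81.
g_2(k) for k = 0…4: 1, 2, 4, 8, 16.
g_3(k) for k = 0…4: 1, 3, 9, 27, 81.
First combine the last two factors: h(k) = Σ_j C(k,j)·g_2(j)·g_3(k−j) for k = 0…4: 1, 5, 25, 125, 625.
c_4 = Σ_k C(4,k)·g_1(k)·h(4−k) = 1·1·625 + 4·3·125 + 6·9·25 + 4·27·5 + 1·81·1 = 625 + 1500 + 1350 + 540 + 81 = 4096.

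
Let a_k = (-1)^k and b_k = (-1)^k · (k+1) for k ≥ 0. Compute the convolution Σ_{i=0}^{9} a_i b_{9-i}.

-55

Write out a_i and b_{9-i} for i = 0,…,9 and sum the products.
Σ = 1·(-10) − 1·9 + 1·(-8) − 1·7 + 1·(-6) − 1·5 + 1·(-4) − 1·3 + 1·(-2) − 1·1 = -55.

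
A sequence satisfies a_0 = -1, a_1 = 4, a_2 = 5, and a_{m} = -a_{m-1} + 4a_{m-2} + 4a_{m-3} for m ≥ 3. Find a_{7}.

67

The ordinary generating function has denominator 1 + y - 4y^2 - 4y^3.
Iterating the recurrence: a_0,…,a_{7} = -1, 4, 5, 7, 29, 19, 125, 67.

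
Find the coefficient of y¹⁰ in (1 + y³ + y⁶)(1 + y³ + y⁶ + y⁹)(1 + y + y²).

(1 + y³ + y⁶) has coefficients 1,0,0,1,0,0,1 for degrees 0…6.
(1 + y³ + y⁶ + y⁹) has coefficients 1,0,0,1,0,0,1,0,0,1,0 for degrees 0…10.
Finally multiplying by (1 + y + y²), the product of all factors after the first has coefficients 1,1,1,1,1,1,1,1,1,1,1 for degrees 0…10.
[y¹⁰] = 1·1 + 1·1 + 1·1 = 3.

3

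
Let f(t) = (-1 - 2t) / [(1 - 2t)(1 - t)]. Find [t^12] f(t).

-16381

The denominator gives the recurrence a_n = 3a_(n−1) − 2a_(n−2) for n ≥ 2; the numerator fixes a_0 = -1, a_1 = -5.
Iterating: -1, -5, -13, -29, -61, -125, -253, -509, -1021, -2045, -4093, -8189, -16381, so a_12 = -16381.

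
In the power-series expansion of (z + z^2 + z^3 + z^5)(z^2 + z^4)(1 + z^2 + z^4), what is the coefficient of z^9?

5

(z + z^2 + z^3 + z^5) has coefficients 0,1,1,1,0,1 for degrees 0…5.
(z^2 + z^4) has coefficients 0,0,1,0,1,0,0,0,0,0 for degrees 0…9.
Finally multiplying by (1 + z^2 + z^4), the product of all factors after the first has coefficients 0,0,1,0,2,0,2,0,1,0 for degrees 0…9.
[z^9] = 1·1 + 1·0 + 1·2 + 1·2 = 5.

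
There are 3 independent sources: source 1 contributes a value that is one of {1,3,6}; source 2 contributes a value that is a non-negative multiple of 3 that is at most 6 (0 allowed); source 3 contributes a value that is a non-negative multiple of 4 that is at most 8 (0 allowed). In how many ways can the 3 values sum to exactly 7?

2

The generating function for the choices is (q + q³ + q⁶)·(1 + q³ + q⁶)·(1 + q⁴ + q⁸); the count is [q⁷].
(q + q³ + q⁶) has coefficients 0,1,0,1,0,0,1 for degrees 0…6.
(1 + q³ + q⁶) has coefficients 1,0,0,1,0,0,1,0 for degrees 0…7.
Finally multiplying by (1 + q⁴ + q⁸), the product of all factors after the first has coefficients 1,0,0,1,1,0,1,1 for degrees 0…7.
[q⁷] = 1·1 + 1·1 + 1·0 = 2.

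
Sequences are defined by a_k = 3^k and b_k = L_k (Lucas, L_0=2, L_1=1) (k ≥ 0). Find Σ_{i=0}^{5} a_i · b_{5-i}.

716

Write out a_i and b_{5-i} for i = 0,…,5 and sum the products.
Σ = 1·11 + 3·7 + 9·4 + 27·3 + 81·1 + 243·2 = 716.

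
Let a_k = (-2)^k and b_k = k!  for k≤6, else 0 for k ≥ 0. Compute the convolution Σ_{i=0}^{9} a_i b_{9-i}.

-4736

Write out a_i and b_{9-i} for i = 0,…,9 and sum the products.
Σ = 1·0 − 2·0 + 4·0 − 8·720 + 16·120 − 32·24 + 64·6 − 128·2 + 256·1 − 512·1 = -4736.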